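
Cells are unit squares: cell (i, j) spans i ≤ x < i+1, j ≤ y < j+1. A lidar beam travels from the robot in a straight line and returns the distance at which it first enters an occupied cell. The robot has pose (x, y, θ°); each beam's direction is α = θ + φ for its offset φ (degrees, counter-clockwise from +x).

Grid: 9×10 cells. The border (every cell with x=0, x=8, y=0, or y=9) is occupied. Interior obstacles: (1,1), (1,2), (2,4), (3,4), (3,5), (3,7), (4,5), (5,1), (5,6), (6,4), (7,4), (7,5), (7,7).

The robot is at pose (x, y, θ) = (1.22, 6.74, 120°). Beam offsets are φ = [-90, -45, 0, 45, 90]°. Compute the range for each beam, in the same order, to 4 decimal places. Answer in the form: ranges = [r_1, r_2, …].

ranges = [2.0554, 2.3397, 0.4400, 0.2278, 0.2540]

beam 1: φ=-90°, α=30°
  cosα=0.8660 sinα=0.5000 | (1,6) | tMaxX 0.9007 tMaxY 0.5200 | tΔX 1.1547 tΔY 2.0000
    t=0.5200 [y] (1,7)
    t=0.9007 [x] (2,7)
    t=2.0554 [x] (3,7) — stop
  → r_1 = 2.0554
beam 2: φ=-45°, α=75°
  cosα=0.2588 sinα=0.9659 | (1,6) | tMaxX 3.0137 tMaxY 0.2692 | tΔX 3.8637 tΔY 1.0353
    t=0.2692 [y] (1,7)
    t=1.3044 [y] (1,8)
    t=2.3397 [y] (1,9) — stop
  → r_2 = 2.3397
beam 3: φ=0°, α=120°
  cosα=-0.5000 sinα=0.8660 | (1,6) | tMaxX 0.4400 tMaxY 0.3002 | tΔX 2.0000 tΔY 1.1547
    t=0.3002 [y] (1,7)
    t=0.4400 [x] (0,7) — stop
  → r_3 = 0.4400
beam 4: φ=45°, α=165°
  cosα=-0.9659 sinα=0.2588 | (1,6) | tMaxX 0.2278 tMaxY 1.0046 | tΔX 1.0353 tΔY 3.8637
    t=0.2278 [x] (0,6) — stop
  → r_4 = 0.2278
beam 5: φ=90°, α=210°
  cosα=-0.8660 sinα=-0.5000 | (1,6) | tMaxX 0.2540 tMaxY 1.4800 | tΔX 1.1547 tΔY 2.0000
    t=0.2540 [x] (0,6) — stop
  → r_5 = 0.2540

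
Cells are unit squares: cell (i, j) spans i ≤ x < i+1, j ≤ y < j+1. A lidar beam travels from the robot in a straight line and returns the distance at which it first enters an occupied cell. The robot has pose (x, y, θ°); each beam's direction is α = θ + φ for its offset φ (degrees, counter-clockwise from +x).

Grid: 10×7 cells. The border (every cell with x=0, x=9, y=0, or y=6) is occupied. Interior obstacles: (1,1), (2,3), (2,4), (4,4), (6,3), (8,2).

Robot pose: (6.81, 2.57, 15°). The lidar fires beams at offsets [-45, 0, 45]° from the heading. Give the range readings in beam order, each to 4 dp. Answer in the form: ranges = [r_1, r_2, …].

ranges = [2.5288, 1.2320, 3.9606]

beam 1: φ=-45°, α=330°
  dir = (cos 330°, sin 330°) = (0.8660, -0.5000); from cell (6,2)
  next x-line at t=0.2194, next y-line at t=1.1400; Δt_x=1.1547, Δt_y=2.0000
    x: enter (7,2) at t=0.2194
    y: enter (7,1) at t=1.1400
    x: enter (8,1) at t=1.3741
    x: enter (9,1) at t=2.5288 ← occupied
  → r_1 = 2.5288
beam 2: φ=0°, α=15°
  dir = (cos 15°, sin 15°) = (0.9659, 0.2588); from cell (6,2)
  next x-line at t=0.1967, next y-line at t=1.6614; Δt_x=1.0353, Δt_y=3.8637
    x: enter (7,2) at t=0.1967
    x: enter (8,2) at t=1.2320 ← occupied
  → r_2 = 1.2320
beam 3: φ=45°, α=60°
  dir = (cos 60°, sin 60°) = (0.5000, 0.8660); from cell (6,2)
  next x-line at t=0.3800, next y-line at t=0.4965; Δt_x=2.0000, Δt_y=1.1547
    x: enter (7,2) at t=0.3800
    y: enter (7,3) at t=0.4965
    y: enter (7,4) at t=1.6512
    x: enter (8,4) at t=2.3800
    y: enter (8,5) at t=2.8059
    y: enter (8,6) at t=3.9606 ← occupied
  → r_3 = 3.9606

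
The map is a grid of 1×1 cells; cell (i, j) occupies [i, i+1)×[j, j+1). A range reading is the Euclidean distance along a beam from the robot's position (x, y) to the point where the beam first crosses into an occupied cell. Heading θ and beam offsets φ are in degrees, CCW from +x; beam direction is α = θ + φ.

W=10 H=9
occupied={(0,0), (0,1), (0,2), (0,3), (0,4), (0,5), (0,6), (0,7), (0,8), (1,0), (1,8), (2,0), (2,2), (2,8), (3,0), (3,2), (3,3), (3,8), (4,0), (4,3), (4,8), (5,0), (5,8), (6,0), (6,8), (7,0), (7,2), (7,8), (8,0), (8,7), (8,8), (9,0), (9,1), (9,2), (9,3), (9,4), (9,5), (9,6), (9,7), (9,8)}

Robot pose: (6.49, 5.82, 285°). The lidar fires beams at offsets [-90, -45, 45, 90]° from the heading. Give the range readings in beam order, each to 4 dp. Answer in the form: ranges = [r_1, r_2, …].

beam 1: φ=-90°, α=195°
  d=(-0.9659,-0.2588)  start (6,5)  tX=0.5073 tY=3.1682  stride 1/|dx|=1.0353 1/|dy|=3.8637
    cross x-line → (5,5), t=0.5073
    cross x-line → (4,5), t=1.5426
    cross x-line → (3,5), t=2.5778
    cross y-line → (3,4), t=3.1682
    cross x-line → (2,4), t=3.6131
    cross x-line → (1,4), t=4.6484
    cross x-line → (0,4), t=5.6837 (wall)
  → r_1 = 5.6837
beam 2: φ=-45°, α=240°
  d=(-0.5000,-0.8660)  start (6,5)  tX=0.9800 tY=0.9469  stride 1/|dx|=2.0000 1/|dy|=1.1547
    cross y-line → (6,4), t=0.9469
    cross x-line → (5,4), t=0.9800
    cross y-line → (5,3), t=2.1016
    cross x-line → (4,3), t=2.9800 (wall)
  → r_2 = 2.9800
beam 3: φ=45°, α=330°
  d=(0.8660,-0.5000)  start (6,5)  tX=0.5889 tY=1.6400  stride 1/|dx|=1.1547 1/|dy|=2.0000
    cross x-line → (7,5), t=0.5889
    cross y-line → (7,4), t=1.6400
    cross x-line → (8,4), t=1.7436
    cross x-line → (9,4), t=2.8983 (wall)
  → r_3 = 2.8983
beam 4: φ=90°, α=15°
  d=(0.9659,0.2588)  start (6,5)  tX=0.5280 tY=0.6955  stride 1/|dx|=1.0353 1/|dy|=3.8637
    cross x-line → (7,5), t=0.5280
    cross y-line → (7,6), t=0.6955
    cross x-line → (8,6), t=1.5633
    cross x-line → (9,6), t=2.5985 (wall)
  → r_4 = 2.5985

ranges = [5.6837, 2.9800, 2.8983, 2.5985]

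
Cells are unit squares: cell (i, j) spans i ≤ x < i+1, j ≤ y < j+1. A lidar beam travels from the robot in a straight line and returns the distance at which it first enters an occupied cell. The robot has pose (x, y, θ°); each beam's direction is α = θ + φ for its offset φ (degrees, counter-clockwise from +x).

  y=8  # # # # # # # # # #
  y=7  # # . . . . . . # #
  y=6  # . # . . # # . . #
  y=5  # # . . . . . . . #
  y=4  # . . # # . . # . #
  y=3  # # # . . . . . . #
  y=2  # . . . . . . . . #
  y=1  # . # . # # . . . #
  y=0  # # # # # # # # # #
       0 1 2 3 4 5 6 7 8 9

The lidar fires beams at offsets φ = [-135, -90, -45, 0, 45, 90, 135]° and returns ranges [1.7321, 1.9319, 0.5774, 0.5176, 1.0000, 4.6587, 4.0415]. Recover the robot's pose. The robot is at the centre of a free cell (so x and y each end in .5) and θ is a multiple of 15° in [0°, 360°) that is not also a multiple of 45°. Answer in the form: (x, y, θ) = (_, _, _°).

(x, y, θ) = (4.5, 2.5, 285°)

The pose lattice has 42·16 = 672 candidates. Test each by forward raycasting.
  (6.5, 3.5, 150°): beam 1 = 2.5882 ≠ 1.7321 ✗
  (6.5, 5.5, 195°): beam 1 = 0.5774 ≠ 1.7321 ✗
  (7.5, 3.5, 345°): beam 1 = 3.0000 ≠ 1.7321 ✗
  …
  (4.5, 2.5, 285°): r_1=1.7321, r_2=1.9319, r_3=0.5774, r_4=0.5176, r_5=1.0000, r_6=4.6587, r_7=4.0415 — all match ✓
Unique over the lattice → pose = (4.5, 2.5, 285°).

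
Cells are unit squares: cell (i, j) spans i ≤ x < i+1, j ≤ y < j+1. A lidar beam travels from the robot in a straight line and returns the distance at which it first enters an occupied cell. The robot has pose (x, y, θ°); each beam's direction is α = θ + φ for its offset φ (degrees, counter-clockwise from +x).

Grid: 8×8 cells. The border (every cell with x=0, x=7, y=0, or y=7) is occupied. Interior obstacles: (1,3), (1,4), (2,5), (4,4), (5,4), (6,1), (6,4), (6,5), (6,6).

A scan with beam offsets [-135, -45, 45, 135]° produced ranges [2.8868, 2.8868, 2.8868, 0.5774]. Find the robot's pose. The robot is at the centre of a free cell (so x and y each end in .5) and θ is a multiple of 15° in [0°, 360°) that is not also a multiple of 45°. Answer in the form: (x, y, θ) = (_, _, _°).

(x, y, θ) = (4.5, 3.5, 285°)

Enumerate (i+0.5, j+0.5, θ) over the 27 free cells and 16 admissible headings. For each, cast all 4 beams and compare to the given ranges.
  (5.5, 3.5, 300°): beam 1 = 3.6235 ≠ 2.8868 ✗
  (1.5, 6.5, 30°): beam 1 = 1.5529 ≠ 2.8868 ✗
  (2.5, 1.5, 210°): beam 1 = 5.6940 ≠ 2.8868 ✗
  (1.5, 5.5, 255°): beam 1 = 1.0000 ≠ 2.8868 ✗
  …
  (4.5, 3.5, 285°): r_1=2.8868, r_2=2.8868, r_3=2.8868, r_4=0.5774 — all match ✓
Unique over the lattice → pose = (4.5, 3.5, 285°).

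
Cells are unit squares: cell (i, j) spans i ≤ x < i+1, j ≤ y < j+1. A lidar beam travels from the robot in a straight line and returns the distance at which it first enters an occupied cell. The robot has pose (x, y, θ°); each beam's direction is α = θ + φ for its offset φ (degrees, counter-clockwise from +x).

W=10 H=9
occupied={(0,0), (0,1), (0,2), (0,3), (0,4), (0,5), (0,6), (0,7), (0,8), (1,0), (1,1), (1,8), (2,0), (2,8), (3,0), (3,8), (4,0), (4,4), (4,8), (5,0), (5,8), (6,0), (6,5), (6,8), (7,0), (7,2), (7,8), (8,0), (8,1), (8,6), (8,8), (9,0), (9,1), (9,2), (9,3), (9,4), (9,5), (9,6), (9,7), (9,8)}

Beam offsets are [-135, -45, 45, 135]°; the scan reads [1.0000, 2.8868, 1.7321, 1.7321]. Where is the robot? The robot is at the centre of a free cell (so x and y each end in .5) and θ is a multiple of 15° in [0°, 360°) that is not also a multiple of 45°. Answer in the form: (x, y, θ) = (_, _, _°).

(x, y, θ) = (5.5, 3.5, 285°)

Candidates: 50 free-cell centres × 16 headings = 800 poses. Raycast each; keep the one whose scan matches to 4 dp.
  (5.5, 4.5, 285°): beam 1 = 0.5774 ≠ 1.0000 ✗
  (2.5, 4.5, 300°): beam 1 = 1.5529 ≠ 1.0000 ✗
  (1.5, 4.5, 60°): beam 1 = 3.6235 ≠ 1.0000 ✗
  (8.5, 5.5, 120°): beam 1 = 0.5176 ≠ 1.0000 ✗
  …
  (5.5, 3.5, 285°): r_1=1.0000, r_2=2.8868, r_3=1.7321, r_4=1.7321 — all match ✓
Unique over the lattice → pose = (5.5, 3.5, 285°).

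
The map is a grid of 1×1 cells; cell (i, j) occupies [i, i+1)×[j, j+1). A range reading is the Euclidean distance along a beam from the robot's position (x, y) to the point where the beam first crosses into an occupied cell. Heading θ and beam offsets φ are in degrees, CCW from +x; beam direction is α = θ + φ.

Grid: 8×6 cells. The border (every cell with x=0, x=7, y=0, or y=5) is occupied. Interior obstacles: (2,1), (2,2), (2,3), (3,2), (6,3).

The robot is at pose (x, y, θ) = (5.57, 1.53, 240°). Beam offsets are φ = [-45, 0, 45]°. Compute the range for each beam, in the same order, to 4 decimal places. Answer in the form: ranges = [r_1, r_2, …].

ranges = [2.0478, 0.6120, 0.5487]

beam 1: φ=-45°, α=195°
  cosα=-0.9659 sinα=-0.2588 | (5,1) | tMaxX 0.5901 tMaxY 2.0478 | tΔX 1.0353 tΔY 3.8637
    t=0.5901 [x] (4,1)
    t=1.6254 [x] (3,1)
    t=2.0478 [y] (3,0) — stop
  → r_1 = 2.0478
beam 2: φ=0°, α=240°
  cosα=-0.5000 sinα=-0.8660 | (5,1) | tMaxX 1.1400 tMaxY 0.6120 | tΔX 2.0000 tΔY 1.1547
    t=0.6120 [y] (5,0) — stop
  → r_2 = 0.6120
beam 3: φ=45°, α=285°
  cosα=0.2588 sinα=-0.9659 | (5,1) | tMaxX 1.6614 tMaxY 0.5487 | tΔX 3.8637 tΔY 1.0353
    t=0.5487 [y] (5,0) — stop
  → r_3 = 0.5487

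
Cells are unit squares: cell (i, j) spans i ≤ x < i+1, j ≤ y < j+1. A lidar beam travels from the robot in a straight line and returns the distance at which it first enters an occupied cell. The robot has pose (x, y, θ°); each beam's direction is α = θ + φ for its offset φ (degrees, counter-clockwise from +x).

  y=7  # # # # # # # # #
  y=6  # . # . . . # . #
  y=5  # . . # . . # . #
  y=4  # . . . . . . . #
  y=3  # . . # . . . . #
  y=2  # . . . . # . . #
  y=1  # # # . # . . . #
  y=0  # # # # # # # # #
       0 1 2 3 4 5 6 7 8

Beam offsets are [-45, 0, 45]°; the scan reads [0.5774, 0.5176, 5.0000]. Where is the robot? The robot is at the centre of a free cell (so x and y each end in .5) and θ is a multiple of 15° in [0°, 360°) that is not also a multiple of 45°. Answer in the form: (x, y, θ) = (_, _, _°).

Candidates: 33 free-cell centres × 16 headings = 528 poses. Raycast each; keep the one whose scan matches to 4 dp.
  (7.5, 2.5, 105°): beam 1 = 1.0000 ≠ 0.5774 ✗
  (5.5, 3.5, 75°): beam 1 = 2.8868 ≠ 0.5774 ✗
  (6.5, 3.5, 60°): beam 1 = 1.5529 ≠ 0.5774 ✗
  …
  (3.5, 1.5, 15°): r_1=0.5774, r_2=0.5176, r_3=5.0000 — all match ✓
No second candidate reproduces the full scan.

(x, y, θ) = (3.5, 1.5, 15°)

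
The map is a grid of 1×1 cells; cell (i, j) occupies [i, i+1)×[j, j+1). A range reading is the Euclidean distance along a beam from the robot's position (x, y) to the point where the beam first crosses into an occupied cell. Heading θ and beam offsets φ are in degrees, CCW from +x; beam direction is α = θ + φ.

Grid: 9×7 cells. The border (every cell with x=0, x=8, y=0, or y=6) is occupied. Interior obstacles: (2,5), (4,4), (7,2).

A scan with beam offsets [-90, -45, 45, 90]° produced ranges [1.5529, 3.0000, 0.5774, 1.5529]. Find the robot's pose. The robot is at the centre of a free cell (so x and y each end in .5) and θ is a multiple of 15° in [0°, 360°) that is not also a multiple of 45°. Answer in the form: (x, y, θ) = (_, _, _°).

(x, y, θ) = (2.5, 4.5, 75°)

Candidates: 32 free-cell centres × 16 headings = 512 poses. Raycast each; keep the one whose scan matches to 4 dp.
  (5.5, 3.5, 150°): beam 1 = 2.8868 ≠ 1.5529 ✗
  (5.5, 4.5, 240°): beam 1 = 0.5774 ≠ 1.5529 ✗
  (6.5, 3.5, 165°): beam 1 = 2.5882 ≠ 1.5529 ✗
  …
  (2.5, 4.5, 75°): r_1=1.5529, r_2=3.0000, r_3=0.5774, r_4=1.5529 — all match ✓
Unique over the lattice → pose = (2.5, 4.5, 75°).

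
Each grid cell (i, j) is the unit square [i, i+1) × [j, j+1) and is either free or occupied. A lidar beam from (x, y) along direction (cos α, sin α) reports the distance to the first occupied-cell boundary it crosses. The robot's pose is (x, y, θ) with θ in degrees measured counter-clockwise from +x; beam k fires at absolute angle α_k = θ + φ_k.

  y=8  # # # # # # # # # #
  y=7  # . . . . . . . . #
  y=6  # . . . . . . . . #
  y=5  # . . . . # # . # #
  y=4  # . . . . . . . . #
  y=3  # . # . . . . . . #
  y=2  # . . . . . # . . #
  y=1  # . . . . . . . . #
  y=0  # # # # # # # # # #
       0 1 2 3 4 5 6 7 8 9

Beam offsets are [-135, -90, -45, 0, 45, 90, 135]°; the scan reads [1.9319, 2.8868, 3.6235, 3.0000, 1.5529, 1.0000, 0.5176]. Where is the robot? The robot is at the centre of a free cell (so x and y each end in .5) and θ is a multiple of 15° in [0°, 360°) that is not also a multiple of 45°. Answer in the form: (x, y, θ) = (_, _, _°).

The pose lattice has 51·16 = 816 candidates. Test each by forward raycasting.
  (3.5, 1.5, 75°): beam 1 = 0.5774 ≠ 1.9319 ✗
  (5.5, 1.5, 75°): beam 1 = 0.5774 ≠ 1.9319 ✗
  (1.5, 3.5, 150°): beam 1 = 0.5176 ≠ 1.9319 ✗
  (5.5, 4.5, 75°): beam 1 = 1.7321 ≠ 1.9319 ✗
  …
  (1.5, 6.5, 30°): r_1=1.9319, r_2=2.8868, r_3=3.6235, r_4=3.0000, r_5=1.5529, r_6=1.0000, r_7=0.5176 — all match ✓
No second candidate reproduces the full scan.

(x, y, θ) = (1.5, 6.5, 30°)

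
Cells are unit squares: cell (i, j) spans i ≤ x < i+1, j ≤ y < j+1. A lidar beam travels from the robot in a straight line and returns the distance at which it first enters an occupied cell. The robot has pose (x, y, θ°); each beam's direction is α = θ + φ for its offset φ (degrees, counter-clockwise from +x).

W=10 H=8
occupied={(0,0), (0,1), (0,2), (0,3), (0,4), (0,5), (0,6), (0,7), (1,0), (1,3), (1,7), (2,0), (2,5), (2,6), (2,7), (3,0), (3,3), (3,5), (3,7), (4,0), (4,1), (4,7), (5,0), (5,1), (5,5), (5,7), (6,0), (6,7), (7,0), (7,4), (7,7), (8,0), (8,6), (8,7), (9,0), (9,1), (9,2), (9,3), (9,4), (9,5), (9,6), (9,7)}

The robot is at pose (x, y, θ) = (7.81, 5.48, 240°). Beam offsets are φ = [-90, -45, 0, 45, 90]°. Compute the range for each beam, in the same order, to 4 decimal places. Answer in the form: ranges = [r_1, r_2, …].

ranges = [3.0400, 6.0150, 0.5543, 0.4969, 1.3741]

beam 1: φ=-90°, α=150°
  d=(-0.8660,0.5000)  start (7,5)  tX=0.9353 tY=1.0400  stride 1/|dx|=1.1547 1/|dy|=2.0000
    cross x-line → (6,5), t=0.9353
    cross y-line → (6,6), t=1.0400
    cross x-line → (5,6), t=2.0900
    cross y-line → (5,7), t=3.0400 (wall)
  → r_1 = 3.0400
beam 2: φ=-45°, α=195°
  d=(-0.9659,-0.2588)  start (7,5)  tX=0.8386 tY=1.8546  stride 1/|dx|=1.0353 1/|dy|=3.8637
    cross x-line → (6,5), t=0.8386
    cross y-line → (6,4), t=1.8546
    cross x-line → (5,4), t=1.8738
    cross x-line → (4,4), t=2.9091
    cross x-line → (3,4), t=3.9444
    cross x-line → (2,4), t=4.9797
    cross y-line → (2,3), t=5.7183
    cross x-line → (1,3), t=6.0150 (wall)
  → r_2 = 6.0150
beam 3: φ=0°, α=240°
  d=(-0.5000,-0.8660)  start (7,5)  tX=1.6200 tY=0.5543  stride 1/|dx|=2.0000 1/|dy|=1.1547
    cross y-line → (7,4), t=0.5543 (wall)
  → r_3 = 0.5543
beam 4: φ=45°, α=285°
  d=(0.2588,-0.9659)  start (7,5)  tX=0.7341 tY=0.4969  stride 1/|dx|=3.8637 1/|dy|=1.0353
    cross y-line → (7,4), t=0.4969 (wall)
  → r_4 = 0.4969
beam 5: φ=90°, α=330°
  d=(0.8660,-0.5000)  start (7,5)  tX=0.2194 tY=0.9600  stride 1/|dx|=1.1547 1/|dy|=2.0000
    cross x-line → (8,5), t=0.2194
    cross y-line → (8,4), t=0.9600
    cross x-line → (9,4), t=1.3741 (wall)
  → r_5 = 1.3741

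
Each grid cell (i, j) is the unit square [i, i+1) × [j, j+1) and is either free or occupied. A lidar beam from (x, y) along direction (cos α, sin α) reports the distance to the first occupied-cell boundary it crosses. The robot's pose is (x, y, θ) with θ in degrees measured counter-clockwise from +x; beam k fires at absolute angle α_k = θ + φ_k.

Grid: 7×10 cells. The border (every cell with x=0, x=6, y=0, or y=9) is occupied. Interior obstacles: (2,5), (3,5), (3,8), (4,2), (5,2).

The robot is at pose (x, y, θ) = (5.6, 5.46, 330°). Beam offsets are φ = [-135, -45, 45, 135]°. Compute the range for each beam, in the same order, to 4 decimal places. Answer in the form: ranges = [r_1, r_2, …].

beam 1: φ=-135°, α=195°
  dir = (cos 195°, sin 195°) = (-0.9659, -0.2588); from cell (5,5)
  next x-line at t=0.6212, next y-line at t=1.7773; Δt_x=1.0353, Δt_y=3.8637
    x: enter (4,5) at t=0.6212
    x: enter (3,5) at t=1.6564 ← occupied
  → r_1 = 1.6564
beam 2: φ=-45°, α=285°
  dir = (cos 285°, sin 285°) = (0.2588, -0.9659); from cell (5,5)
  next x-line at t=1.5455, next y-line at t=0.4762; Δt_x=3.8637, Δt_y=1.0353
    y: enter (5,4) at t=0.4762
    y: enter (5,3) at t=1.5115
    x: enter (6,3) at t=1.5455 ← occupied
  → r_2 = 1.5455
beam 3: φ=45°, α=15°
  dir = (cos 15°, sin 15°) = (0.9659, 0.2588); from cell (5,5)
  next x-line at t=0.4141, next y-line at t=2.0864; Δt_x=1.0353, Δt_y=3.8637
    x: enter (6,5) at t=0.4141 ← occupied
  → r_3 = 0.4141
beam 4: φ=135°, α=105°
  dir = (cos 105°, sin 105°) = (-0.2588, 0.9659); from cell (5,5)
  next x-line at t=2.3182, next y-line at t=0.5590; Δt_x=3.8637, Δt_y=1.0353
    y: enter (5,6) at t=0.5590
    y: enter (5,7) at t=1.5943
    x: enter (4,7) at t=2.3182
    y: enter (4,8) at t=2.6296
    y: enter (4,9) at t=3.6649 ← occupied
  → r_4 = 3.6649

ranges = [1.6564, 1.5455, 0.4141, 3.6649]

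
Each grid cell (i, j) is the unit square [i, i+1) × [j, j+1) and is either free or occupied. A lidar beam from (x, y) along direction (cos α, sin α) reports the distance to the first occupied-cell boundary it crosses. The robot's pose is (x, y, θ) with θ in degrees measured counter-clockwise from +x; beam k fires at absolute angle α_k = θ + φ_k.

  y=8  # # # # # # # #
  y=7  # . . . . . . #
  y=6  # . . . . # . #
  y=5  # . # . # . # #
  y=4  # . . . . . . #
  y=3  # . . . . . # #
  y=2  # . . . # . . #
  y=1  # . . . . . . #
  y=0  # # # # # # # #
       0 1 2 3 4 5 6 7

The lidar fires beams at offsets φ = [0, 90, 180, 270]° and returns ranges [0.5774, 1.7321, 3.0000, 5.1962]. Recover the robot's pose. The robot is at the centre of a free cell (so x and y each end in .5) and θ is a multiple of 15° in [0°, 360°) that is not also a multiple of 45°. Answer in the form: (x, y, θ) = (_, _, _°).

(x, y, θ) = (2.5, 4.5, 60°)

The pose lattice has 36·16 = 576 candidates. Test each by forward raycasting.
  (1.5, 4.5, 120°): beam 1 = 1.0000 ≠ 0.5774 ✗
  (6.5, 1.5, 150°): beam 1 = 1.7321 ≠ 0.5774 ✗
  (2.5, 1.5, 210°): beam 1 = 1.0000 ≠ 0.5774 ✗
  (3.5, 3.5, 330°): beam 1 = 1.0000 ≠ 0.5774 ✗
  (1.5, 5.5, 30°): beam 2 = 1.0000 ≠ 1.7321 ✗
  …
  (2.5, 4.5, 60°): r_1=0.5774, r_2=1.7321, r_3=3.0000, r_4=5.1962 — all match ✓
No second candidate reproduces the full scan.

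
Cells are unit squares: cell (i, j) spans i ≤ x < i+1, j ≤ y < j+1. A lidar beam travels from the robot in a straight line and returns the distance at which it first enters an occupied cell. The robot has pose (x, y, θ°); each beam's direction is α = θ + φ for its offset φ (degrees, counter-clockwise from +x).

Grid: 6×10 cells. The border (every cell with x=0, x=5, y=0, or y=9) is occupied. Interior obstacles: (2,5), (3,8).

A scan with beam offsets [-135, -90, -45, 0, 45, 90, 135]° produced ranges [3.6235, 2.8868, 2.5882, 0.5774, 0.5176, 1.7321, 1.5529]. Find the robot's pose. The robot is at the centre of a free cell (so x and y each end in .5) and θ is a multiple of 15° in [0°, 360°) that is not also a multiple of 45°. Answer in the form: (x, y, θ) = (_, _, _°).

The pose lattice has 30·16 = 480 candidates. Test each by forward raycasting.
  (2.5, 6.5, 75°): beam 1 = 0.5774 ≠ 3.6235 ✗
  (1.5, 7.5, 330°): beam 1 = 0.5176 ≠ 3.6235 ✗
  (3.5, 4.5, 285°): beam 1 = 1.0000 ≠ 3.6235 ✗
  (2.5, 3.5, 255°): beam 1 = 3.0000 ≠ 3.6235 ✗
  …
  (2.5, 4.5, 60°): r_1=3.6235, r_2=2.8868, r_3=2.5882, r_4=0.5774, r_5=0.5176, r_6=1.7321, r_7=1.5529 — all match ✓
Only this pose fits every beam.

(x, y, θ) = (2.5, 4.5, 60°)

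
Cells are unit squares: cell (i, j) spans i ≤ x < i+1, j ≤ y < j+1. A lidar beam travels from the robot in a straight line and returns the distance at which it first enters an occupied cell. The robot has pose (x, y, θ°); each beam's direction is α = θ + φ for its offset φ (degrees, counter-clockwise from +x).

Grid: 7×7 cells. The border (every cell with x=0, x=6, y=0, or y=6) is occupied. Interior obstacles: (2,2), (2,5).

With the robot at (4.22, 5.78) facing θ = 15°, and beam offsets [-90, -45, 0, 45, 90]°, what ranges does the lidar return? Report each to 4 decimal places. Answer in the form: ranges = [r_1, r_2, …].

beam 1: φ=-90°, α=285°
  direction (0.2588, -0.9659); cell (4,5); t to first gridline: x 3.0137, y 0.8075 (then +3.8637 / +1.0353)
    (4,4) via y @ 0.8075
    (4,3) via y @ 1.8428
    (4,2) via y @ 2.8781
    (5,2) via x @ 3.0137
    (5,1) via y @ 3.9133
    (5,0) via y @ 4.9486  # hit
  → r_1 = 4.9486
beam 2: φ=-45°, α=330°
  direction (0.8660, -0.5000); cell (4,5); t to first gridline: x 0.9007, y 1.5600 (then +1.1547 / +2.0000)
    (5,5) via x @ 0.9007
    (5,4) via y @ 1.5600
    (6,4) via x @ 2.0554  # hit
  → r_2 = 2.0554
beam 3: φ=0°, α=15°
  direction (0.9659, 0.2588); cell (4,5); t to first gridline: x 0.8075, y 0.8500 (then +1.0353 / +3.8637)
    (5,5) via x @ 0.8075
    (5,6) via y @ 0.8500  # hit
  → r_3 = 0.8500
beam 4: φ=45°, α=60°
  direction (0.5000, 0.8660); cell (4,5); t to first gridline: x 1.5600, y 0.2540 (then +2.0000 / +1.1547)
    (4,6) via y @ 0.2540  # hit
  → r_4 = 0.2540
beam 5: φ=90°, α=105°
  direction (-0.2588, 0.9659); cell (4,5); t to first gridline: x 0.8500, y 0.2278 (then +3.8637 / +1.0353)
    (4,6) via y @ 0.2278  # hit
  → r_5 = 0.2278

ranges = [4.9486, 2.0554, 0.8500, 0.2540, 0.2278]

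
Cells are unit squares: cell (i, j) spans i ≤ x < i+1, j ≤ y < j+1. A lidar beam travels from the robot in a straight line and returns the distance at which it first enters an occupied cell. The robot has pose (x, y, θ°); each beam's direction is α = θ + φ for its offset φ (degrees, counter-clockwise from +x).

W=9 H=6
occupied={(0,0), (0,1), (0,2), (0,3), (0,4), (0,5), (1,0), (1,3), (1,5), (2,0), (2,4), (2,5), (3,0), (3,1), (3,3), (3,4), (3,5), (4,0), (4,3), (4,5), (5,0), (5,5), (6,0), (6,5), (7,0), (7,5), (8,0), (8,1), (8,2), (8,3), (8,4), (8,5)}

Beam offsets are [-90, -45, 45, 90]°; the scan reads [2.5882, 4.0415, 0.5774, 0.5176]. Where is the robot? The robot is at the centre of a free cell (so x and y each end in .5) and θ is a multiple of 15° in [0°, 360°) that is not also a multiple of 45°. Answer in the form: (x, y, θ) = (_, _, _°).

Enumerate (i+0.5, j+0.5, θ) over the 22 free cells and 16 admissible headings. For each, cast all 4 beams and compare to the given ranges.
  (5.5, 1.5, 60°): beam 1 = 1.0000 ≠ 2.5882 ✗
  (1.5, 4.5, 165°): beam 1 = 0.5176 ≠ 2.5882 ✗
  (4.5, 1.5, 15°): beam 1 = 0.5176 ≠ 2.5882 ✗
  (2.5, 2.5, 195°): beam 1 = 1.5529 ≠ 2.5882 ✗
  (5.5, 4.5, 105°): beam 1 = 1.9319 ≠ 2.5882 ✗
  …
  (7.5, 4.5, 285°): r_1=2.5882, r_2=4.0415, r_3=0.5774, r_4=0.5176 — all match ✓
No second candidate reproduces the full scan.

(x, y, θ) = (7.5, 4.5, 285°)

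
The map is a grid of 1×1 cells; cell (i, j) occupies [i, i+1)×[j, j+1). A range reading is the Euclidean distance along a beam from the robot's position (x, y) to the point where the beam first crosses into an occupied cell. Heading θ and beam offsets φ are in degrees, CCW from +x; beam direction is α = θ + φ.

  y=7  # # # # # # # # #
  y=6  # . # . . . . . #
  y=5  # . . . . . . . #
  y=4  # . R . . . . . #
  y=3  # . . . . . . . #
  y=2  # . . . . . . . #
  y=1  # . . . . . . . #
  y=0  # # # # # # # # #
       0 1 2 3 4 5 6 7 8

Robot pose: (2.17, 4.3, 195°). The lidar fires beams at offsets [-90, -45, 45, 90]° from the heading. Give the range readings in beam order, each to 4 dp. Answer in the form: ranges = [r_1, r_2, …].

beam 1: φ=-90°, α=105°
  dir = (cos 105°, sin 105°) = (-0.2588, 0.9659); from cell (2,4)
  next x-line at t=0.6568, next y-line at t=0.7247; Δt_x=3.8637, Δt_y=1.0353
    x: enter (1,4) at t=0.6568
    y: enter (1,5) at t=0.7247
    y: enter (1,6) at t=1.7600
    y: enter (1,7) at t=2.7952 ← occupied
  → r_1 = 2.7952
beam 2: φ=-45°, α=150°
  dir = (cos 150°, sin 150°) = (-0.8660, 0.5000); from cell (2,4)
  next x-line at t=0.1963, next y-line at t=1.4000; Δt_x=1.1547, Δt_y=2.0000
    x: enter (1,4) at t=0.1963
    x: enter (0,4) at t=1.3510 ← occupied
  → r_2 = 1.3510
beam 3: φ=45°, α=240°
  dir = (cos 240°, sin 240°) = (-0.5000, -0.8660); from cell (2,4)
  next x-line at t=0.3400, next y-line at t=0.3464; Δt_x=2.0000, Δt_y=1.1547
    x: enter (1,4) at t=0.3400
    y: enter (1,3) at t=0.3464
    y: enter (1,2) at t=1.5011
    x: enter (0,2) at t=2.3400 ← occupied
  → r_3 = 2.3400
beam 4: φ=90°, α=285°
  dir = (cos 285°, sin 285°) = (0.2588, -0.9659); from cell (2,4)
  next x-line at t=3.2069, next y-line at t=0.3106; Δt_x=3.8637, Δt_y=1.0353
    y: enter (2,3) at t=0.3106
    y: enter (2,2) at t=1.3459
    y: enter (2,1) at t=2.3811
    x: enter (3,1) at t=3.2069
    y: enter (3,0) at t=3.4164 ← occupied
  → r_4 = 3.4164

ranges = [2.7952, 1.3510, 2.3400, 3.4164]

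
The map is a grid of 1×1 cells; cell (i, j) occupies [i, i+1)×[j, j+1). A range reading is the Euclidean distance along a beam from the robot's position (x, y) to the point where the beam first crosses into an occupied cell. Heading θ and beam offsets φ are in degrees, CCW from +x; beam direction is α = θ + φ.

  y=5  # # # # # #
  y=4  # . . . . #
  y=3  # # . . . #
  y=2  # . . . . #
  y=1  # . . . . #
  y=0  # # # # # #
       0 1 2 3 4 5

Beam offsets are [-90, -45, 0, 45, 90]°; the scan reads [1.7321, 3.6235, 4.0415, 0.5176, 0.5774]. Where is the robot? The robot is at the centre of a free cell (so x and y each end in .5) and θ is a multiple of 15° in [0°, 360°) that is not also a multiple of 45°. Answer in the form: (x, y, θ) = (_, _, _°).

Enumerate (i+0.5, j+0.5, θ) over the 15 free cells and 16 admissible headings. For each, cast all 5 beams and compare to the given ranges.
  (1.5, 4.5, 120°): beam 1 = 1.0000 ≠ 1.7321 ✗
  (1.5, 2.5, 105°): beam 1 = 3.6235 ≠ 1.7321 ✗
  (2.5, 3.5, 240°): beam 1 = 0.5774 ≠ 1.7321 ✗
  (3.5, 3.5, 120°): beam 2 = 1.5529 ≠ 3.6235 ✗
  …
  (1.5, 2.5, 30°): r_1=1.7321, r_2=3.6235, r_3=4.0415, r_4=0.5176, r_5=0.5774 — all match ✓
No second candidate reproduces the full scan.

(x, y, θ) = (1.5, 2.5, 30°)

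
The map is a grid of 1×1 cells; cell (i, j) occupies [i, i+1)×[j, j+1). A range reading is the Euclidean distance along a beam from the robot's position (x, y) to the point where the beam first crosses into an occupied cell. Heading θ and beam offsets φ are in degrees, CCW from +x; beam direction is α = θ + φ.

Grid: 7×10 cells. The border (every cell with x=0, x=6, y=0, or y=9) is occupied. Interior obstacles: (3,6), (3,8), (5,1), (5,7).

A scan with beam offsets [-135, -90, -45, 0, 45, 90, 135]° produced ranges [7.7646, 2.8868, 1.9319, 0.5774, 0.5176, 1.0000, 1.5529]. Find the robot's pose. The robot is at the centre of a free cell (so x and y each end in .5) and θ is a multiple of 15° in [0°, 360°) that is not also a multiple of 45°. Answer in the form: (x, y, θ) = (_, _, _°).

(x, y, θ) = (3.5, 1.5, 240°)

The pose lattice has 36·16 = 576 candidates. Test each by forward raycasting.
  (4.5, 2.5, 210°): beam 1 = 4.6587 ≠ 7.7646 ✗
  (4.5, 6.5, 330°): beam 1 = 0.5176 ≠ 7.7646 ✗
  (1.5, 1.5, 60°): beam 1 = 0.5176 ≠ 7.7646 ✗
  (2.5, 3.5, 105°): beam 1 = 3.0000 ≠ 7.7646 ✗
  …
  (3.5, 1.5, 240°): r_1=7.7646, r_2=2.8868, r_3=1.9319, r_4=0.5774, r_5=0.5176, r_6=1.0000, r_7=1.5529 — all match ✓
Unique over the lattice → pose = (3.5, 1.5, 240°).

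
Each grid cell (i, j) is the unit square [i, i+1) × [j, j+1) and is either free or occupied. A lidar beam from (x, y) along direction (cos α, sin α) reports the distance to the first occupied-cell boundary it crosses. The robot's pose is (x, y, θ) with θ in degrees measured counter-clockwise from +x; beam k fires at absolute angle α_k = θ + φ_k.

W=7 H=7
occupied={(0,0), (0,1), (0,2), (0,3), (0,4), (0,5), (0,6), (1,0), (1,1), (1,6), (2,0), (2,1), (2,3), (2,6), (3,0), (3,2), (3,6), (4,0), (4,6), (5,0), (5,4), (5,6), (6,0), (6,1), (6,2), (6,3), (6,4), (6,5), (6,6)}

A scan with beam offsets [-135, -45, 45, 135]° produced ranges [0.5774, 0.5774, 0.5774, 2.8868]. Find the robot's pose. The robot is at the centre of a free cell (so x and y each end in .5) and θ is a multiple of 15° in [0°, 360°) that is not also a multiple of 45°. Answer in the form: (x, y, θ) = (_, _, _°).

(x, y, θ) = (3.5, 1.5, 255°)

The pose lattice has 20·16 = 320 candidates. Test each by forward raycasting.
  (4.5, 3.5, 75°): beam 1 = 2.8868 ≠ 0.5774 ✗
  (1.5, 2.5, 240°): beam 1 = 1.9319 ≠ 0.5774 ✗
  (5.5, 3.5, 165°): beam 3 = 1.7321 ≠ 0.5774 ✗
  (4.5, 3.5, 210°): beam 1 = 2.5882 ≠ 0.5774 ✗
  …
  (3.5, 1.5, 255°): r_1=0.5774, r_2=0.5774, r_3=0.5774, r_4=2.8868 — all match ✓
Unique over the lattice → pose = (3.5, 1.5, 255°).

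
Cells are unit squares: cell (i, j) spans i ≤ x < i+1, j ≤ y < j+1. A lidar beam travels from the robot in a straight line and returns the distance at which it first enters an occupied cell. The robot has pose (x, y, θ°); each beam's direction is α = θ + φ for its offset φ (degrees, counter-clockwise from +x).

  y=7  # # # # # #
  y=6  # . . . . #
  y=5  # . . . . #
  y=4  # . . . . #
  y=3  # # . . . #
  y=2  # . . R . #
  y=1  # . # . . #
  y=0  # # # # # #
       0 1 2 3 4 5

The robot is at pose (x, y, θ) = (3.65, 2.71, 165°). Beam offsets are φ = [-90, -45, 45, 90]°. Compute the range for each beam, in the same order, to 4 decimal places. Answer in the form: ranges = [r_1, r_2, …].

ranges = [4.4413, 4.9537, 1.4200, 1.7703]

beam 1: φ=-90°, α=75°
  direction (0.2588, 0.9659); cell (3,2); t to first gridline: x 1.3523, y 0.3002 (then +3.8637 / +1.0353)
    (3,3) via y @ 0.3002
    (3,4) via y @ 1.3355
    (4,4) via x @ 1.3523
    (4,5) via y @ 2.3708
    (4,6) via y @ 3.4061
    (4,7) via y @ 4.4413  # hit
  → r_1 = 4.4413
beam 2: φ=-45°, α=120°
  direction (-0.5000, 0.8660); cell (3,2); t to first gridline: x 1.3000, y 0.3349 (then +2.0000 / +1.1547)
    (3,3) via y @ 0.3349
    (2,3) via x @ 1.3000
    (2,4) via y @ 1.4896
    (2,5) via y @ 2.6443
    (1,5) via x @ 3.3000
    (1,6) via y @ 3.7990
    (1,7) via y @ 4.9537  # hit
  → r_2 = 4.9537
beam 3: φ=45°, α=210°
  direction (-0.8660, -0.5000); cell (3,2); t to first gridline: x 0.7506, y 1.4200 (then +1.1547 / +2.0000)
    (2,2) via x @ 0.7506
    (2,1) via y @ 1.4200  # hit
  → r_3 = 1.4200
beam 4: φ=90°, α=255°
  direction (-0.2588, -0.9659); cell (3,2); t to first gridline: x 2.5114, y 0.7350 (then +3.8637 / +1.0353)
    (3,1) via y @ 0.7350
    (3,0) via y @ 1.7703  # hit
  → r_4 = 1.7703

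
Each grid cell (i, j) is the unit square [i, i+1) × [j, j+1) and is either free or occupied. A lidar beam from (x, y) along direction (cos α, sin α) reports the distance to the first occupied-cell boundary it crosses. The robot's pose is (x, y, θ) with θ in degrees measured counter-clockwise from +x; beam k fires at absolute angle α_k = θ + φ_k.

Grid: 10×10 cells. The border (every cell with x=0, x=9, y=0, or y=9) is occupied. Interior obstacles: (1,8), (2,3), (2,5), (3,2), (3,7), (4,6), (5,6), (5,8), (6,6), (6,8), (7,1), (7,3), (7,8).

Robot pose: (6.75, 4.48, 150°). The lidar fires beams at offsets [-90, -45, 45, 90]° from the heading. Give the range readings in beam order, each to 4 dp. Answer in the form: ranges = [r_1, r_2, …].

ranges = [4.5000, 1.5736, 3.8823, 4.0184]

beam 1: φ=-90°, α=60°
  direction (0.5000, 0.8660); cell (6,4); t to first gridline: x 0.5000, y 0.6004 (then +2.0000 / +1.1547)
    (7,4) via x @ 0.5000
    (7,5) via y @ 0.6004
    (7,6) via y @ 1.7551
    (8,6) via x @ 2.5000
    (8,7) via y @ 2.9098
    (8,8) via y @ 4.0645
    (9,8) via x @ 4.5000  # hit
  → r_1 = 4.5000
beam 2: φ=-45°, α=105°
  direction (-0.2588, 0.9659); cell (6,4); t to first gridline: x 2.8978, y 0.5383 (then +3.8637 / +1.0353)
    (6,5) via y @ 0.5383
    (6,6) via y @ 1.5736  # hit
  → r_2 = 1.5736
beam 3: φ=45°, α=195°
  direction (-0.9659, -0.2588); cell (6,4); t to first gridline: x 0.7765, y 1.8546 (then +1.0353 / +3.8637)
    (5,4) via x @ 0.7765
    (4,4) via x @ 1.8117
    (4,3) via y @ 1.8546
    (3,3) via x @ 2.8470
    (2,3) via x @ 3.8823  # hit
  → r_3 = 3.8823
beam 4: φ=90°, α=240°
  direction (-0.5000, -0.8660); cell (6,4); t to first gridline: x 1.5000, y 0.5543 (then +2.0000 / +1.1547)
    (6,3) via y @ 0.5543
    (5,3) via x @ 1.5000
    (5,2) via y @ 1.7090
    (5,1) via y @ 2.8637
    (4,1) via x @ 3.5000
    (4,0) via y @ 4.0184  # hit
  → r_4 = 4.0184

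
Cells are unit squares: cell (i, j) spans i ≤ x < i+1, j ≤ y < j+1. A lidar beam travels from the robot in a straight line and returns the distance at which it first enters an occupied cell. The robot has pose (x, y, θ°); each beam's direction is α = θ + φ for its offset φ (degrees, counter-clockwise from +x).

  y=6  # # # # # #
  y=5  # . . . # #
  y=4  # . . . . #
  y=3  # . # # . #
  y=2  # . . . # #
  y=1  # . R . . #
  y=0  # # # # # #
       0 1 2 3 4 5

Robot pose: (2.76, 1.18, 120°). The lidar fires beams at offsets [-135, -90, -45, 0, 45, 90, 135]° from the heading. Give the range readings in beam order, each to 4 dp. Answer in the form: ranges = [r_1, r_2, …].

ranges = [0.6955, 1.6400, 1.8842, 3.5200, 1.8221, 0.3600, 0.1863]

beam 1: φ=-135°, α=345°
  direction (0.9659, -0.2588); cell (2,1); t to first gridline: x 0.2485, y 0.6955 (then +1.0353 / +3.8637)
    (3,1) via x @ 0.2485
    (3,0) via y @ 0.6955  # hit
  → r_1 = 0.6955
beam 2: φ=-90°, α=30°
  direction (0.8660, 0.5000); cell (2,1); t to first gridline: x 0.2771, y 1.6400 (then +1.1547 / +2.0000)
    (3,1) via x @ 0.2771
    (4,1) via x @ 1.4318
    (4,2) via y @ 1.6400  # hit
  → r_2 = 1.6400
beam 3: φ=-45°, α=75°
  direction (0.2588, 0.9659); cell (2,1); t to first gridline: x 0.9273, y 0.8489 (then +3.8637 / +1.0353)
    (2,2) via y @ 0.8489
    (3,2) via x @ 0.9273
    (3,3) via y @ 1.8842  # hit
  → r_3 = 1.8842
beam 4: φ=0°, α=120°
  direction (-0.5000, 0.8660); cell (2,1); t to first gridline: x 1.5200, y 0.9469 (then +2.0000 / +1.1547)
    (2,2) via y @ 0.9469
    (1,2) via x @ 1.5200
    (1,3) via y @ 2.1016
    (1,4) via y @ 3.2563
    (0,4) via x @ 3.5200  # hit
  → r_4 = 3.5200
beam 5: φ=45°, α=165°
  direction (-0.9659, 0.2588); cell (2,1); t to first gridline: x 0.7868, y 3.1682 (then +1.0353 / +3.8637)
    (1,1) via x @ 0.7868
    (0,1) via x @ 1.8221  # hit
  → r_5 = 1.8221
beam 6: φ=90°, α=210°
  direction (-0.8660, -0.5000); cell (2,1); t to first gridline: x 0.8776, y 0.3600 (then +1.1547 / +2.0000)
    (2,0) via y @ 0.3600  # hit
  → r_6 = 0.3600
beam 7: φ=135°, α=255°
  direction (-0.2588, -0.9659); cell (2,1); t to first gridline: x 2.9364, y 0.1863 (then +3.8637 / +1.0353)
    (2,0) via y @ 0.1863  # hit
  → r_7 = 0.1863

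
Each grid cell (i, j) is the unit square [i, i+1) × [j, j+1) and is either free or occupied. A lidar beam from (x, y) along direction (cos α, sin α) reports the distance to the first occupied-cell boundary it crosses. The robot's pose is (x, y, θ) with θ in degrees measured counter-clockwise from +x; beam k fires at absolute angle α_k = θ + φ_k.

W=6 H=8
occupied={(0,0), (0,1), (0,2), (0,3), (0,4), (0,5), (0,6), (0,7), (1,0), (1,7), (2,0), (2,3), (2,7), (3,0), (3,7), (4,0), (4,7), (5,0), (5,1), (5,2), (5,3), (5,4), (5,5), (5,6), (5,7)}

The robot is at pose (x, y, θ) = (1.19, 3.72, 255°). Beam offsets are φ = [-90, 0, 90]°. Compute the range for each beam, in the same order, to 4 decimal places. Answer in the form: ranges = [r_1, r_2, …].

beam 1: φ=-90°, α=165°
  direction (-0.9659, 0.2588); cell (1,3); t to first gridline: x 0.1967, y 1.0818 (then +1.0353 / +3.8637)
    (0,3) via x @ 0.1967  # hit
  → r_1 = 0.1967
beam 2: φ=0°, α=255°
  direction (-0.2588, -0.9659); cell (1,3); t to first gridline: x 0.7341, y 0.7454 (then +3.8637 / +1.0353)
    (0,3) via x @ 0.7341  # hit
  → r_2 = 0.7341
beam 3: φ=90°, α=345°
  direction (0.9659, -0.2588); cell (1,3); t to first gridline: x 0.8386, y 2.7819 (then +1.0353 / +3.8637)
    (2,3) via x @ 0.8386  # hit
  → r_3 = 0.8386

ranges = [0.1967, 0.7341, 0.8386]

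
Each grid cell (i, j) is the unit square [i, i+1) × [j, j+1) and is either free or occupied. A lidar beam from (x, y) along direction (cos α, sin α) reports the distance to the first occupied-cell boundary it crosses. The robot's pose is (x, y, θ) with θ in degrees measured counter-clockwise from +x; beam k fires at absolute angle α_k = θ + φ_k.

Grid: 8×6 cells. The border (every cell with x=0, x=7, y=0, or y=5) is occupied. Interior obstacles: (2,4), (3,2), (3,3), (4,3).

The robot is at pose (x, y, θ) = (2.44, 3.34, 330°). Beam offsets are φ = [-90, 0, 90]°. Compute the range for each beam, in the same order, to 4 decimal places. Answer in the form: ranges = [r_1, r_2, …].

beam 1: φ=-90°, α=240°
  direction (-0.5000, -0.8660); cell (2,3); t to first gridline: x 0.8800, y 0.3926 (then +2.0000 / +1.1547)
    (2,2) via y @ 0.3926
    (1,2) via x @ 0.8800
    (1,1) via y @ 1.5473
    (1,0) via y @ 2.7020  # hit
  → r_1 = 2.7020
beam 2: φ=0°, α=330°
  direction (0.8660, -0.5000); cell (2,3); t to first gridline: x 0.6466, y 0.6800 (then +1.1547 / +2.0000)
    (3,3) via x @ 0.6466  # hit
  → r_2 = 0.6466
beam 3: φ=90°, α=60°
  direction (0.5000, 0.8660); cell (2,3); t to first gridline: x 1.1200, y 0.7621 (then +2.0000 / +1.1547)
    (2,4) via y @ 0.7621  # hit
  → r_3 = 0.7621

ranges = [2.7020, 0.6466, 0.7621]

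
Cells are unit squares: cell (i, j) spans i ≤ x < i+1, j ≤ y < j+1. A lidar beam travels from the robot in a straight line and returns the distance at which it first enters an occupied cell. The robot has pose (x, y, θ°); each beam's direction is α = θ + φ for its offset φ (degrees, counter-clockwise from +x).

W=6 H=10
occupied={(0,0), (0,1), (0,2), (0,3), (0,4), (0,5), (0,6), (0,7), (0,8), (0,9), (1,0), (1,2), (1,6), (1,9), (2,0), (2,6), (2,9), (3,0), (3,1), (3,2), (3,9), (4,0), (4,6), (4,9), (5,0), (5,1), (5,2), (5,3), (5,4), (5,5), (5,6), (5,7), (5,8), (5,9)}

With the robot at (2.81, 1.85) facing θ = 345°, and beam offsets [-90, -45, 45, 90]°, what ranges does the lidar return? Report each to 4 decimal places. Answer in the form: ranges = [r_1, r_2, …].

ranges = [0.8800, 0.3800, 0.2194, 0.7341]

beam 1: φ=-90°, α=255°
  d=(-0.2588,-0.9659)  start (2,1)  tX=3.1296 tY=0.8800  stride 1/|dx|=3.8637 1/|dy|=1.0353
    cross y-line → (2,0), t=0.8800 (wall)
  → r_1 = 0.8800
beam 2: φ=-45°, α=300°
  d=(0.5000,-0.8660)  start (2,1)  tX=0.3800 tY=0.9815  stride 1/|dx|=2.0000 1/|dy|=1.1547
    cross x-line → (3,1), t=0.3800 (wall)
  → r_2 = 0.3800
beam 3: φ=45°, α=30°
  d=(0.8660,0.5000)  start (2,1)  tX=0.2194 tY=0.3000  stride 1/|dx|=1.1547 1/|dy|=2.0000
    cross x-line → (3,1), t=0.2194 (wall)
  → r_3 = 0.2194
beam 4: φ=90°, α=75°
  d=(0.2588,0.9659)  start (2,1)  tX=0.7341 tY=0.1553  stride 1/|dx|=3.8637 1/|dy|=1.0353
    cross y-line → (2,2), t=0.1553
    cross x-line → (3,2), t=0.7341 (wall)
  → r_4 = 0.7341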